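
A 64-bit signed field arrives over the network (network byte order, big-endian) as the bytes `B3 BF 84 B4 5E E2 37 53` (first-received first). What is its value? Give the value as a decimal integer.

In big-endian order the high byte comes first in memory.
The bytes are already most-significant first: 0xB3BF84B45EE23753.
Top bit is set, so as a signed 64-bit value this is 0xB3BF84B45EE23753 − 2^64 = -5494527110147852461.

-5494527110147852461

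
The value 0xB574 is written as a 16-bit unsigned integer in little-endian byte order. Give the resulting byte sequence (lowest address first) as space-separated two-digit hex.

Split into bytes (most-significant first): B5 74.
In little-endian order the low byte comes first in memory.
So at ascending addresses the bytes are 74 B5.

74 B5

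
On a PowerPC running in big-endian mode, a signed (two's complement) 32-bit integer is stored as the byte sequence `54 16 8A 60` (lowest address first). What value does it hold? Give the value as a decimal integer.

Big-endian: lowest address holds the most-significant byte.
The bytes are already most-significant first: 0x54168A60.
0x54168A60 = 1410763360.

1410763360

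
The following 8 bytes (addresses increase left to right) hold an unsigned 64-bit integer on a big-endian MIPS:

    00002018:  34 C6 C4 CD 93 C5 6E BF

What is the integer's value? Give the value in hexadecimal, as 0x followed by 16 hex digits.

0x34C6C4CD93C56EBF

Big-endian: lowest address holds the most-significant byte.
The bytes are already most-significant first: 0x34C6C4CD93C56EBF.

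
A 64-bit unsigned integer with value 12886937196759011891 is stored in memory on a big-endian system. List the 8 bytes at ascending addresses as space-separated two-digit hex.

12886937196759011891 in hexadecimal, padded to 64 bits, is 0xB2D7991A3F96D233.
Split into bytes (most-significant first): B2 D7 99 1A 3F 96 D2 33.
Big-endian stores the most-significant byte at the lowest address.
So the memory order matches the most-significant-first order: B2 D7 99 1A 3F 96 D2 33.

B2 D7 99 1A 3F 96 D2 33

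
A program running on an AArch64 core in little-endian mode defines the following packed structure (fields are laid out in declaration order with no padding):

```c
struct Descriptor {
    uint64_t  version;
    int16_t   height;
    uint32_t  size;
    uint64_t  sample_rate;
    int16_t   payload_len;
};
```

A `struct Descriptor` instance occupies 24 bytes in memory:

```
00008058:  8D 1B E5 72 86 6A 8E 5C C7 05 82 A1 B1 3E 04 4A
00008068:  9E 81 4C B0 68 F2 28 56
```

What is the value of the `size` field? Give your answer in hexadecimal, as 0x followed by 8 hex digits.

0x3EB1A182

`size` follows `version` (8 B), `height` (2 B), so it starts at offset 8 + 2 = 10 and occupies 4 bytes.
Bytes at offsets 10..13: 82 A1 B1 3E.
Little-endian: lowest address holds the least-significant byte.
Reassemble most-significant byte first: 3E B1 A1 82 → 0x3EB1A182.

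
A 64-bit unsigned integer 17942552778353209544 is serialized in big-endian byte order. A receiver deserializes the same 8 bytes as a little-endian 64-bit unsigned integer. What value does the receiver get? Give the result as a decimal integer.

14479196143537357049

17942552778353209544 in 64-bit hexadecimal is 0xF900C0B02D70F0C8.
Stored big-endian, the bytes at ascending addresses are F9 00 C0 B0 2D 70 F0 C8.
Read back as little-endian, the first byte is least significant, giving 0xC8F0702DB0C000F9.
0xC8F0702DB0C000F9 = 14479196143537357049.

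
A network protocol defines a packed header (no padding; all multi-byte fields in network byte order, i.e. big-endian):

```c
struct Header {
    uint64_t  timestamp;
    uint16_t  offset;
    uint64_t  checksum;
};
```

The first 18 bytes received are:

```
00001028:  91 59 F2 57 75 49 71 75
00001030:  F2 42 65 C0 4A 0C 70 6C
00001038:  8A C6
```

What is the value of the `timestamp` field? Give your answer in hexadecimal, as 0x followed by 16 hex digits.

`timestamp` is the first field, at byte offset 0, occupying 8 bytes.
Bytes at offsets 0..7: 91 59 F2 57 75 49 71 75.
Big-endian stores the most-significant byte at the lowest address.
The bytes are already most-significant first: 0x9159F25775497175.

0x9159F25775497175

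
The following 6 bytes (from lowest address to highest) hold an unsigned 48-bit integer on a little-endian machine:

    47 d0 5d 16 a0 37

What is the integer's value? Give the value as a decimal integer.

Little-endian: lowest address holds the least-significant byte.
Reassemble most-significant byte first: 37 A0 16 5D D0 47 → 0x37A0165DD047.
0x37A0165DD047 = 61160709541959.

61160709541959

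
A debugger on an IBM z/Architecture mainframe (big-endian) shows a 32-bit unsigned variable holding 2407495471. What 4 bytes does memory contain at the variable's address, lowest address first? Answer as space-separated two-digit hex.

2407495471 in hexadecimal, padded to 32 bits, is 0x8F7F772F.
Split into bytes (most-significant first): 8F 7F 77 2F.
Big-endian stores the most-significant byte at the lowest address.
So the memory order matches the most-significant-first order: 8F 7F 77 2F.

8F 7F 77 2F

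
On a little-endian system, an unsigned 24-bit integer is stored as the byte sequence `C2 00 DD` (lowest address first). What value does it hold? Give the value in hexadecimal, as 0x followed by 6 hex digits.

In little-endian order the low byte comes first in memory.
Reassemble most-significant byte first: DD 00 C2 → 0xDD00C2.

0xDD00C2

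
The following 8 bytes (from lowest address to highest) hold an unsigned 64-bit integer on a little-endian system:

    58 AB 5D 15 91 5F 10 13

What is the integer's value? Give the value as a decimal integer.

Little-endian stores the least-significant byte at the lowest address.
Reassemble most-significant byte first: 13 10 5F 91 15 5D AB 58 → 0x13105F91155DAB58.
0x13105F91155DAB58 = 1373702963081358168.

1373702963081358168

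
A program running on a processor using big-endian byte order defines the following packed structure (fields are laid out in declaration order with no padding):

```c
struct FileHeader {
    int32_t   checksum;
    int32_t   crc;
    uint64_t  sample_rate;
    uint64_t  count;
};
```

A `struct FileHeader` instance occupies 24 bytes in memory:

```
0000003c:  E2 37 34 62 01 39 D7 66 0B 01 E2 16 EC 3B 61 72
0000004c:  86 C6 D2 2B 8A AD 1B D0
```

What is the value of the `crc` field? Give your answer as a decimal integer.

20567910

`crc` follows `checksum` (4 bytes), so it starts at byte offset 4 and occupies 4 bytes.
Bytes at offsets 4..7: 01 39 D7 66.
In big-endian order the high byte comes first in memory.
The bytes are already most-significant first: 0x0139D766.
0x0139D766 = 20567910.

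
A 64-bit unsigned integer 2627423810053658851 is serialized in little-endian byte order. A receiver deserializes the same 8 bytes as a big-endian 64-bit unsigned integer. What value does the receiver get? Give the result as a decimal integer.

2627423810053658851 in 64-bit hexadecimal is 0x24767C08D8A6D8E3.
Stored little-endian, the bytes at ascending addresses are E3 D8 A6 D8 08 7C 76 24.
Read back as big-endian, the last byte is least significant, giving 0xE3D8A6D8087C7624.
0xE3D8A6D8087C7624 = 16418055888364664356.

16418055888364664356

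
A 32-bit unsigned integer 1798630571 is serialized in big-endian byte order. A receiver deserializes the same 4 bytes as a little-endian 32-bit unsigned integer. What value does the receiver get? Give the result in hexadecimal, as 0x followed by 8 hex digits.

1798630571 in 32-bit hexadecimal is 0x6B34ECAB.
Stored big-endian, the bytes at ascending addresses are 6B 34 EC AB.
Read back as little-endian, the first byte is least significant, giving 0xABEC346B.

0xABEC346B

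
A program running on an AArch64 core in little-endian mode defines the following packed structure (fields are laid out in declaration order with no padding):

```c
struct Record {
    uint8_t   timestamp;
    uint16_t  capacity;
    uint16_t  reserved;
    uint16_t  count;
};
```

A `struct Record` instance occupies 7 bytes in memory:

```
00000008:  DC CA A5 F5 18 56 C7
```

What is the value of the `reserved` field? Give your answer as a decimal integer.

6389

`reserved` follows `timestamp` (1 B), `capacity` (2 B), so it starts at offset 1 + 2 = 3 and occupies 2 bytes.
Bytes at offsets 3..4: F5 18.
In little-endian order the low byte comes first in memory.
Reassemble most-significant byte first: 18 F5 → 0x18F5.
0x18F5 = 6389.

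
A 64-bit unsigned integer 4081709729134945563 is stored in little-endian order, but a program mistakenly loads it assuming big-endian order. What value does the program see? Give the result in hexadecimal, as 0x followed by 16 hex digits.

0x1B2558715F25A538

4081709729134945563 in 64-bit hexadecimal is 0x38A5255F7158251B.
Stored little-endian, the bytes at ascending addresses are 1B 25 58 71 5F 25 A5 38.
Read back as big-endian, the last byte is least significant, giving 0x1B2558715F25A538.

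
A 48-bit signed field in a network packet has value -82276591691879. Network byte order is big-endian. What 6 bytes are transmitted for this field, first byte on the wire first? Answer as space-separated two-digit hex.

Two's complement of -82276591691879 in 48 bits: 82276591691879 = 0x4AD483056867; invert → 0xB52B7CFA9798; add 1 → 0xB52B7CFA9799.
Split into bytes (most-significant first): B5 2B 7C FA 97 99.
In big-endian order the high byte comes first in memory.
So the memory order matches the most-significant-first order: B5 2B 7C FA 97 99.

B5 2B 7C FA 97 99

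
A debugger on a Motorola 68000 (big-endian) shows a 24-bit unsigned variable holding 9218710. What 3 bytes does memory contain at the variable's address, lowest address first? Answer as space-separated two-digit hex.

8C AA 96

9218710 in hexadecimal, padded to 24 bits, is 0x8CAA96.
Split into bytes (most-significant first): 8C AA 96.
Big-endian stores the most-significant byte at the lowest address.
So the memory order matches the most-significant-first order: 8C AA 96.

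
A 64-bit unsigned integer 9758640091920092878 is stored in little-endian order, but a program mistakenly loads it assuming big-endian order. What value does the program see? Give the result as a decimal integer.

9758640091920092878 in 64-bit hexadecimal is 0x876DA775C9C84ECE.
Stored little-endian, the bytes at ascending addresses are CE 4E C8 C9 75 A7 6D 87.
Read back as big-endian, the last byte is least significant, giving 0xCE4EC8C975A76D87.
0xCE4EC8C975A76D87 = 14866040187584474503.

14866040187584474503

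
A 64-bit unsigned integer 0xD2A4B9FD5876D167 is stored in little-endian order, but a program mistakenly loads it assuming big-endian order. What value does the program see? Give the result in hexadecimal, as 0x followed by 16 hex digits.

Stored little-endian, the bytes at ascending addresses are 67 D1 76 58 FD B9 A4 D2.
Read back as big-endian, the last byte is least significant, giving 0x67D17658FDB9A4D2.

0x67D17658FDB9A4D2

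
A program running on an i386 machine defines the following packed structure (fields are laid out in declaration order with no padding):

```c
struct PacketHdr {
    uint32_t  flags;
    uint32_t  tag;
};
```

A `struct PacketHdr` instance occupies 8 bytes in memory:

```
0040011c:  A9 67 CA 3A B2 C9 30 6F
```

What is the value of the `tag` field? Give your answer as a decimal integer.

`tag` follows `flags` (4 bytes), so it starts at byte offset 4 and occupies 4 bytes.
Bytes at offsets 4..7: B2 C9 30 6F.
Little-endian: lowest address holds the least-significant byte.
Reassemble most-significant byte first: 6F 30 C9 B2 → 0x6F30C9B2.
0x6F30C9B2 = 1865468338.

1865468338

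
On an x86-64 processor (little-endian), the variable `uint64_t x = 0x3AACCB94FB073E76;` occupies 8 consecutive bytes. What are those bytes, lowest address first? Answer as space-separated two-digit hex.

Split into bytes (most-significant first): 3A AC CB 94 FB 07 3E 76.
Little-endian: lowest address holds the least-significant byte.
So at ascending addresses the bytes are 76 3E 07 FB 94 CB AC 3A.

76 3E 07 FB 94 CB AC 3A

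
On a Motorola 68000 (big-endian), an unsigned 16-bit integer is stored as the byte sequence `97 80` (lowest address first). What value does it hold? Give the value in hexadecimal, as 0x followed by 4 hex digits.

0x9780

Big-endian: lowest address holds the most-significant byte.
The bytes are already most-significant first: 0x9780.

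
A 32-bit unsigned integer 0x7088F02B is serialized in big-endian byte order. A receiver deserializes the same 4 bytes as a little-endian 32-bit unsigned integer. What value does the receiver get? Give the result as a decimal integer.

737183856

Stored big-endian, the bytes at ascending addresses are 70 88 F0 2B.
Read back as little-endian, the first byte is least significant, giving 0x2BF08870.
0x2BF08870 = 737183856.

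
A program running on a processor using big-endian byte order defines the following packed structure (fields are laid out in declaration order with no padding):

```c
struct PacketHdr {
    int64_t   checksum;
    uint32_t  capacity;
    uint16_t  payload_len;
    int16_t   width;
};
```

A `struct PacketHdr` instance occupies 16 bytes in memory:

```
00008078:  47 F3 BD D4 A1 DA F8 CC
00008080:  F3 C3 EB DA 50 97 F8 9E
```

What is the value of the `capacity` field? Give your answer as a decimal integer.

4089703386

`capacity` follows `checksum` (8 bytes), so it starts at byte offset 8 and occupies 4 bytes.
Bytes at offsets 8..11: F3 C3 EB DA.
In big-endian order the high byte comes first in memory.
The bytes are already most-significant first: 0xF3C3EBDA.
0xF3C3EBDA = 4089703386.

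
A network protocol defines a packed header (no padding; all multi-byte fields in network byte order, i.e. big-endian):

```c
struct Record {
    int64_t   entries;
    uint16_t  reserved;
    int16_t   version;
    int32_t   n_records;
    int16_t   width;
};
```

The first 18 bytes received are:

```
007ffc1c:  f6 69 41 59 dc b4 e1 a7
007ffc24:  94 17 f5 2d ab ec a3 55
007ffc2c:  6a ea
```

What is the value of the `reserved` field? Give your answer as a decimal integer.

`reserved` follows `entries` (8 bytes), so it starts at byte offset 8 and occupies 2 bytes.
Bytes at offsets 8..9: 94 17.
In big-endian order the high byte comes first in memory.
The bytes are already most-significant first: 0x9417.
0x9417 = 37911.

37911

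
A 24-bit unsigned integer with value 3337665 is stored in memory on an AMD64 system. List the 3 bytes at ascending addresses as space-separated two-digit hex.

3337665 in hexadecimal, padded to 24 bits, is 0x32EDC1.
Split into bytes (most-significant first): 32 ED C1.
Little-endian: lowest address holds the least-significant byte.
So at ascending addresses the bytes are C1 ED 32.

C1 ED 32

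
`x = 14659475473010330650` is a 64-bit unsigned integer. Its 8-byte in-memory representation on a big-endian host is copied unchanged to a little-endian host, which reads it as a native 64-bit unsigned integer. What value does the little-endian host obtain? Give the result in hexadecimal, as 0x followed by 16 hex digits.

14659475473010330650 in 64-bit hexadecimal is 0xCB70EB4602550C1A.
Stored big-endian, the bytes at ascending addresses are CB 70 EB 46 02 55 0C 1A.
Read back as little-endian, the first byte is least significant, giving 0x1A0C550246EB70CB.

0x1A0C550246EB70CB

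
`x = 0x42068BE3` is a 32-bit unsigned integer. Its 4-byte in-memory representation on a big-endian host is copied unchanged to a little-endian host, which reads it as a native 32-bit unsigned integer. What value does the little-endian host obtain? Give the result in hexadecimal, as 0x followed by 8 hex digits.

Stored big-endian, the bytes at ascending addresses are 42 06 8B E3.
Read back as little-endian, the first byte is least significant, giving 0xE38B0642.

0xE38B0642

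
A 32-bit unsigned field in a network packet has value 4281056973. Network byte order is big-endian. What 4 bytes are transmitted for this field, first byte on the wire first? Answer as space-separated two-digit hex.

4281056973 in hexadecimal, padded to 32 bits, is 0xFF2BBECD.
Split into bytes (most-significant first): FF 2B BE CD.
In big-endian order the high byte comes first in memory.
So the memory order matches the most-significant-first order: FF 2B BE CD.

FF 2B BE CD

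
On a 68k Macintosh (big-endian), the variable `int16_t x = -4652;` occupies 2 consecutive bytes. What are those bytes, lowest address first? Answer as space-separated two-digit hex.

Two's complement of -4652 in 16 bits: 4652 = 0x122C; invert → 0xEDD3; add 1 → 0xEDD4.
Split into bytes (most-significant first): ED D4.
In big-endian order the high byte comes first in memory.
So the memory order matches the most-significant-first order: ED D4.

ED D4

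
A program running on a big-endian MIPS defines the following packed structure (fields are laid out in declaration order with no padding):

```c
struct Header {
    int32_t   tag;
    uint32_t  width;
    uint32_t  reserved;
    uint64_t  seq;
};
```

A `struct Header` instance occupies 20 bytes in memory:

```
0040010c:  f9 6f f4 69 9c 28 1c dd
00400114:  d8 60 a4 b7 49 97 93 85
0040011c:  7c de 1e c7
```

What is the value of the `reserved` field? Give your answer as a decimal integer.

3630212279

`reserved` follows `tag` (4 B), `width` (4 B), so it starts at offset 4 + 4 = 8 and occupies 4 bytes.
Bytes at offsets 8..11: D8 60 A4 B7.
Big-endian stores the most-significant byte at the lowest address.
The bytes are already most-significant first: 0xD860A4B7.
0xD860A4B7 = 3630212279.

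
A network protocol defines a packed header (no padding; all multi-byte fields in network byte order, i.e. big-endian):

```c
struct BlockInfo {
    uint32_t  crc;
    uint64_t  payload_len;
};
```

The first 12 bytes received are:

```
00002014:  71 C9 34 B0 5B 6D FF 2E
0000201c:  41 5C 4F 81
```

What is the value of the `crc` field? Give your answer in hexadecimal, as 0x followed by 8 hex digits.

`crc` is the first field, at byte offset 0, occupying 4 bytes.
Bytes at offsets 0..3: 71 C9 34 B0.
In big-endian order the high byte comes first in memory.
The bytes are already most-significant first: 0x71C934B0.

0x71C934B0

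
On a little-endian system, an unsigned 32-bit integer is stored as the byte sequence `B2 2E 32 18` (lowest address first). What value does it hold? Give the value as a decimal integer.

Little-endian: lowest address holds the least-significant byte.
Reassemble most-significant byte first: 18 32 2E B2 → 0x18322EB2.
0x18322EB2 = 405941938.

405941938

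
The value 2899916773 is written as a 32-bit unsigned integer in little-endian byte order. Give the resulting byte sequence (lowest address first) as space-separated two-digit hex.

2899916773 in hexadecimal, padded to 32 bits, is 0xACD937E5.
Split into bytes (most-significant first): AC D9 37 E5.
Little-endian stores the least-significant byte at the lowest address.
So at ascending addresses the bytes are E5 37 D9 AC.

E5 37 D9 AC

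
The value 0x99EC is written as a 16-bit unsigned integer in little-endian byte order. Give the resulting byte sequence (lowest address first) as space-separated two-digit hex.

Split into bytes (most-significant first): 99 EC.
Little-endian stores the least-significant byte at the lowest address.
So at ascending addresses the bytes are EC 99.

EC 99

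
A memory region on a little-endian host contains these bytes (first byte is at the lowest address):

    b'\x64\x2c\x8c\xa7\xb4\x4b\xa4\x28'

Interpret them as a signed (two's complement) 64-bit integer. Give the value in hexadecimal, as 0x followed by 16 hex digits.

0x28A44BB4A78C2C64

In little-endian order the low byte comes first in memory.
Reassemble most-significant byte first: 28 A4 4B B4 A7 8C 2C 64 → 0x28A44BB4A78C2C64.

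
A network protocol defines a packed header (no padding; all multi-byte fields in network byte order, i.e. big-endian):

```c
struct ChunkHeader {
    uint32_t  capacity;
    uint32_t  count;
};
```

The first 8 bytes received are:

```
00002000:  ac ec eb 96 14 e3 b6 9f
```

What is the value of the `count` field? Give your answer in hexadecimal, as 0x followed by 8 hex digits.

`count` follows `capacity` (4 bytes), so it starts at byte offset 4 and occupies 4 bytes.
Bytes at offsets 4..7: 14 E3 B6 9F.
Big-endian: lowest address holds the most-significant byte.
The bytes are already most-significant first: 0x14E3B69F.

0x14E3B69F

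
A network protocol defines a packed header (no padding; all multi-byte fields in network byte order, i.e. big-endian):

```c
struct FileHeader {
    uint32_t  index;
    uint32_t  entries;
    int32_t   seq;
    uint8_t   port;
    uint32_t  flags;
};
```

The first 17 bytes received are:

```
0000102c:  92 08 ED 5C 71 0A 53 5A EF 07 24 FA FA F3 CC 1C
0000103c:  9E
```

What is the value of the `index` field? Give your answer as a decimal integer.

2450058588

`index` is the first field, at byte offset 0, occupying 4 bytes.
Bytes at offsets 0..3: 92 08 ED 5C.
Big-endian stores the most-significant byte at the lowest address.
The bytes are already most-significant first: 0x9208ED5C.
0x9208ED5C = 2450058588.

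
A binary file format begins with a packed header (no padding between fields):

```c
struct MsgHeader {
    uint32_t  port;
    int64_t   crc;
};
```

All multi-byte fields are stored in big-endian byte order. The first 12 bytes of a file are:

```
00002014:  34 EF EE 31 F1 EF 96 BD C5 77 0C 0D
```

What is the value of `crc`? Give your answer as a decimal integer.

`crc` follows `port` (4 bytes), so it starts at byte offset 4 and occupies 8 bytes.
Bytes at offsets 4..11: F1 EF 96 BD C5 77 0C 0D.
In big-endian order the high byte comes first in memory.
The bytes are already most-significant first: 0xF1EF96BDC5770C0D.
Top bit is set, so as a signed 64-bit value this is 0xF1EF96BDC5770C0D − 2^64 = -1013425649329173491.

-1013425649329173491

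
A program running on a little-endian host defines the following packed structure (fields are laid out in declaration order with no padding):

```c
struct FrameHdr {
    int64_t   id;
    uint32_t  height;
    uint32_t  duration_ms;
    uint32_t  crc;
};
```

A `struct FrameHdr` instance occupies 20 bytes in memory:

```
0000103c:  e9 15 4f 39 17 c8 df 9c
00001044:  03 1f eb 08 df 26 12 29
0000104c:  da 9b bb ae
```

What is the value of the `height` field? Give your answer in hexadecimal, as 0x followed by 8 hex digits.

0x08EB1F03

`height` follows `id` (8 bytes), so it starts at byte offset 8 and occupies 4 bytes.
Bytes at offsets 8..11: 03 1F EB 08.
Little-endian: lowest address holds the least-significant byte.
Reassemble most-significant byte first: 08 EB 1F 03 → 0x08EB1F03.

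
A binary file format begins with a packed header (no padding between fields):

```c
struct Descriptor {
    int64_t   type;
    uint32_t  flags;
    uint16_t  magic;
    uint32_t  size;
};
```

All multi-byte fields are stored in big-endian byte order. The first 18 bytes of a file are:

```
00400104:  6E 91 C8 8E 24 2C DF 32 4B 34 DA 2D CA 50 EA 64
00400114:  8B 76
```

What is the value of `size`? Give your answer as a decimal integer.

3932457846

`size` follows `type` (8 B), `flags` (4 B), `magic` (2 B), so it starts at offset 8 + 4 + 2 = 14 and occupies 4 bytes.
Bytes at offsets 14..17: EA 64 8B 76.
Big-endian stores the most-significant byte at the lowest address.
The bytes are already most-significant first: 0xEA648B76.
0xEA648B76 = 3932457846.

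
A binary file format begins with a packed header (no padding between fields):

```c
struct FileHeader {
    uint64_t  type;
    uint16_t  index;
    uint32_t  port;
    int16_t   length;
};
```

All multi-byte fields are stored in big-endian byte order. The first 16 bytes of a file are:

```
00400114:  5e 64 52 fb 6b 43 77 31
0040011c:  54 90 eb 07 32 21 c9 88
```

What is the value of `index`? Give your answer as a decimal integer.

`index` follows `type` (8 bytes), so it starts at byte offset 8 and occupies 2 bytes.
Bytes at offsets 8..9: 54 90.
Big-endian stores the most-significant byte at the lowest address.
The bytes are already most-significant first: 0x5490.
0x5490 = 21648.

21648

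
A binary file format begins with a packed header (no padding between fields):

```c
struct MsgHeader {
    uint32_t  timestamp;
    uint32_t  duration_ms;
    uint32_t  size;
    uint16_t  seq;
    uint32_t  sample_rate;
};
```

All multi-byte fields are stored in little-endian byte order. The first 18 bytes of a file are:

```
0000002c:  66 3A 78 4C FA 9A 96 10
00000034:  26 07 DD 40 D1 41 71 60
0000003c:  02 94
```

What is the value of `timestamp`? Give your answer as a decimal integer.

`timestamp` is the first field, at byte offset 0, occupying 4 bytes.
Bytes at offsets 0..3: 66 3A 78 4C.
Little-endian: lowest address holds the least-significant byte.
Reassemble most-significant byte first: 4C 78 3A 66 → 0x4C783A66.
0x4C783A66 = 1282947686.

1282947686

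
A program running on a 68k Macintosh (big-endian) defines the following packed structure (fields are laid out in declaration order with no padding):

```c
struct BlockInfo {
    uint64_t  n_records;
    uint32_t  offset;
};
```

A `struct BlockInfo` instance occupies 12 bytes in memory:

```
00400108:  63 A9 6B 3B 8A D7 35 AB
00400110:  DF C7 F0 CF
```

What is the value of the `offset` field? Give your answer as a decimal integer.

3754422479

`offset` follows `n_records` (8 bytes), so it starts at byte offset 8 and occupies 4 bytes.
Bytes at offsets 8..11: DF C7 F0 CF.
Big-endian stores the most-significant byte at the lowest address.
The bytes are already most-significant first: 0xDFC7F0CF.
0xDFC7F0CF = 3754422479.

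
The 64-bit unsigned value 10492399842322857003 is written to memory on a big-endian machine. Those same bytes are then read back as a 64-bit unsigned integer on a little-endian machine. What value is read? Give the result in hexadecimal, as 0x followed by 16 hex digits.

10492399842322857003 in 64-bit hexadecimal is 0x919C7E10C304BC2B.
Stored big-endian, the bytes at ascending addresses are 91 9C 7E 10 C3 04 BC 2B.
Read back as little-endian, the first byte is least significant, giving 0x2BBC04C3107E9C91.

0x2BBC04C3107E9C91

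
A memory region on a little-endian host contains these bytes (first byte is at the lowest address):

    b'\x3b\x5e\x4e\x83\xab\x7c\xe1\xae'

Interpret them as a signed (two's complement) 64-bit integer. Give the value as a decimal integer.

In little-endian order the low byte comes first in memory.
Reassemble most-significant byte first: AE E1 7C AB 83 4E 5E 3B → 0xAEE17CAB834E5E3B.
Top bit is set, so as a signed 64-bit value this is 0xAEE17CAB834E5E3B − 2^64 = -5845253765265990085.

-5845253765265990085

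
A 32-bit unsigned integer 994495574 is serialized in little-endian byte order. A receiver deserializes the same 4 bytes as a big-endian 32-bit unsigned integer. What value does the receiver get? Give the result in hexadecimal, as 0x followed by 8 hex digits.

994495574 in 32-bit hexadecimal is 0x3B46CC56.
Stored little-endian, the bytes at ascending addresses are 56 CC 46 3B.
Read back as big-endian, the last byte is least significant, giving 0x56CC463B.

0x56CC463B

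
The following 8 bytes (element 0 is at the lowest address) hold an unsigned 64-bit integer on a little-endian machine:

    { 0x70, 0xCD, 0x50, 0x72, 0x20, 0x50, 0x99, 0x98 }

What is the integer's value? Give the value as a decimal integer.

Little-endian stores the least-significant byte at the lowest address.
Reassemble most-significant byte first: 98 99 50 20 72 50 CD 70 → 0x989950207250CD70.
0x989950207250CD70 = 10995908065488850288.

10995908065488850288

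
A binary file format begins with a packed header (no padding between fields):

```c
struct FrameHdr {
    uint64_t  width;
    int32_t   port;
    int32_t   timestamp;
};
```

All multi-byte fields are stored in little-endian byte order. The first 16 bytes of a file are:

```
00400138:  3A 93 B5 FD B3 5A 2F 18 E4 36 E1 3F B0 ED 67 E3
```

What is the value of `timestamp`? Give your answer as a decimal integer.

`timestamp` follows `width` (8 B), `port` (4 B), so it starts at offset 8 + 4 = 12 and occupies 4 bytes.
Bytes at offsets 12..15: B0 ED 67 E3.
Little-endian stores the least-significant byte at the lowest address.
Reassemble most-significant byte first: E3 67 ED B0 → 0xE367EDB0.
Top bit is set, so as a signed 32-bit value this is 0xE367EDB0 − 2^32 = -479728208.

-479728208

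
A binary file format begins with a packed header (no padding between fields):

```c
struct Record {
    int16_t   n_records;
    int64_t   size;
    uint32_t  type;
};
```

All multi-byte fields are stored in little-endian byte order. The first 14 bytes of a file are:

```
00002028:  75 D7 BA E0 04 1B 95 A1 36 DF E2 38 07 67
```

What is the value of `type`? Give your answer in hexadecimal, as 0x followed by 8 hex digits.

`type` follows `n_records` (2 B), `size` (8 B), so it starts at offset 2 + 8 = 10 and occupies 4 bytes.
Bytes at offsets 10..13: E2 38 07 67.
In little-endian order the low byte comes first in memory.
Reassemble most-significant byte first: 67 07 38 E2 → 0x670738E2.

0x670738E2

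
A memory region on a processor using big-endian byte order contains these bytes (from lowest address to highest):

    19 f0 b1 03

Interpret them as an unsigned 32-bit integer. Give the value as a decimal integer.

In big-endian order the high byte comes first in memory.
The bytes are already most-significant first: 0x19F0B103.
0x19F0B103 = 435204355.

435204355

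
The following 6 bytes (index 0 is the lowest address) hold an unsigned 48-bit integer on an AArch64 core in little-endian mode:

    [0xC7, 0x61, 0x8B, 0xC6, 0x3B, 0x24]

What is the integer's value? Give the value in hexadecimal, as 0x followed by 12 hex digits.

0x243BC68B61C7

Little-endian stores the least-significant byte at the lowest address.
Reassemble most-significant byte first: 24 3B C6 8B 61 C7 → 0x243BC68B61C7.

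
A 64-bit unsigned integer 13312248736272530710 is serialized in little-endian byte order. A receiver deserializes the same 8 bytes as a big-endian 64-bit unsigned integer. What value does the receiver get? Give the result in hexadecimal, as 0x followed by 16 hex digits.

0x16BD2ABFB19BBEB8

13312248736272530710 in 64-bit hexadecimal is 0xB8BE9BB1BF2ABD16.
Stored little-endian, the bytes at ascending addresses are 16 BD 2A BF B1 9B BE B8.
Read back as big-endian, the last byte is least significant, giving 0x16BD2ABFB19BBEB8.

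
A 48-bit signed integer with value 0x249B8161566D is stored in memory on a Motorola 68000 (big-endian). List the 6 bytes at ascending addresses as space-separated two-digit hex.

24 9B 81 61 56 6D

Split into bytes (most-significant first): 24 9B 81 61 56 6D.
Big-endian: lowest address holds the most-significant byte.
So the memory order matches the most-significant-first order: 24 9B 81 61 56 6D.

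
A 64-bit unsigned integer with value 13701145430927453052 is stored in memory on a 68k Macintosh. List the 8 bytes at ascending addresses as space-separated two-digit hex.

BE 24 3F 2D 7A 65 AB 7C

13701145430927453052 in hexadecimal, padded to 64 bits, is 0xBE243F2D7A65AB7C.
Split into bytes (most-significant first): BE 24 3F 2D 7A 65 AB 7C.
Big-endian: lowest address holds the most-significant byte.
So the memory order matches the most-significant-first order: BE 24 3F 2D 7A 65 AB 7C.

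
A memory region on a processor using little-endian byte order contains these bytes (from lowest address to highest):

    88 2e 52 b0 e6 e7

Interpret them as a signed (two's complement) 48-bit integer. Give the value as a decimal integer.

-26496990040440

Little-endian: lowest address holds the least-significant byte.
Reassemble most-significant byte first: E7 E6 B0 52 2E 88 → 0xE7E6B0522E88.
Top bit is set, so as a signed 48-bit value this is 0xE7E6B0522E88 − 2^48 = -26496990040440.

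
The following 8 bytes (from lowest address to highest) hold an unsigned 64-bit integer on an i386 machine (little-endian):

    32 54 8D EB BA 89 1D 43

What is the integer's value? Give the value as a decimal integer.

In little-endian order the low byte comes first in memory.
Reassemble most-significant byte first: 43 1D 89 BA EB 8D 54 32 → 0x431D89BAEB8D5432.
0x431D89BAEB8D5432 = 4836173010774610994.

4836173010774610994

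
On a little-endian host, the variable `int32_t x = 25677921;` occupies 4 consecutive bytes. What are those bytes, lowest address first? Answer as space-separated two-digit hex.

61 D0 87 01

25677921 in hexadecimal, padded to 32 bits, is 0x0187D061.
Split into bytes (most-significant first): 01 87 D0 61.
In little-endian order the low byte comes first in memory.
So at ascending addresses the bytes are 61 D0 87 01.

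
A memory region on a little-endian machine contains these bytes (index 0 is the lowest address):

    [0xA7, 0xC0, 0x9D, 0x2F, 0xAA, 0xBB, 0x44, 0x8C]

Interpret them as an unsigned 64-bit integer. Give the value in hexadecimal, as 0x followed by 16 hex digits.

0x8C44BBAA2F9DC0A7

In little-endian order the low byte comes first in memory.
Reassemble most-significant byte first: 8C 44 BB AA 2F 9D C0 A7 → 0x8C44BBAA2F9DC0A7.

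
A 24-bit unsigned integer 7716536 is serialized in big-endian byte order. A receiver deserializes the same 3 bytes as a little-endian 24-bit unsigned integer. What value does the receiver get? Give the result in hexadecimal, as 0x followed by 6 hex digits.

0xB8BE75

7716536 in 24-bit hexadecimal is 0x75BEB8.
Stored big-endian, the bytes at ascending addresses are 75 BE B8.
Read back as little-endian, the first byte is least significant, giving 0xB8BE75.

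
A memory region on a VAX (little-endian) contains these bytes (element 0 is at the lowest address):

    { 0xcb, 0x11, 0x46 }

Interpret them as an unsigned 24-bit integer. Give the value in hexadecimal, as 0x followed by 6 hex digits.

0x4611CB

In little-endian order the low byte comes first in memory.
Reassemble most-significant byte first: 46 11 CB → 0x4611CB.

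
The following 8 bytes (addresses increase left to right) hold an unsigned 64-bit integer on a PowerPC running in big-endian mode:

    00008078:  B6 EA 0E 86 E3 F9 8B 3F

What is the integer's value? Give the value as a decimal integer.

In big-endian order the high byte comes first in memory.
The bytes are already most-significant first: 0xB6EA0E86E3F98B3F.
0xB6EA0E86E3F98B3F = 13180363231966366527.

13180363231966366527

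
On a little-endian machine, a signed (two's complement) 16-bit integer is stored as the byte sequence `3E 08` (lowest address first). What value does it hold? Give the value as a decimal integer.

2110

Little-endian: lowest address holds the least-significant byte.
Reassemble most-significant byte first: 08 3E → 0x083E.
0x083E = 2110.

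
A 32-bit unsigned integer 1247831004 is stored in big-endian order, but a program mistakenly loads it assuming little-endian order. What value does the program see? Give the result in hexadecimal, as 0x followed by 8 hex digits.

1247831004 in 32-bit hexadecimal is 0x4A6063DC.
Stored big-endian, the bytes at ascending addresses are 4A 60 63 DC.
Read back as little-endian, the first byte is least significant, giving 0xDC63604A.

0xDC63604A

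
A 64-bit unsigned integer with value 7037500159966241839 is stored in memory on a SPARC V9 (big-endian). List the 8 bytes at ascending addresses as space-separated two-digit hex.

7037500159966241839 in hexadecimal, padded to 64 bits, is 0x61AA391BF58AE42F.
Split into bytes (most-significant first): 61 AA 39 1B F5 8A E4 2F.
In big-endian order the high byte comes first in memory.
So the memory order matches the most-significant-first order: 61 AA 39 1B F5 8A E4 2F.

61 AA 39 1B F5 8A E4 2F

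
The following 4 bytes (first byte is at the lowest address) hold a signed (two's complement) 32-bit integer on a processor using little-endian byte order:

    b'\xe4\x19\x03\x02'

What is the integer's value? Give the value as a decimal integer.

33757668

In little-endian order the low byte comes first in memory.
Reassemble most-significant byte first: 02 03 19 E4 → 0x020319E4.
0x020319E4 = 33757668.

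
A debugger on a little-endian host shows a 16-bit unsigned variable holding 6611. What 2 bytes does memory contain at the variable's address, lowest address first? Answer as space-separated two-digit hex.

6611 in hexadecimal, padded to 16 bits, is 0x19D3.
Split into bytes (most-significant first): 19 D3.
In little-endian order the low byte comes first in memory.
So at ascending addresses the bytes are D3 19.

D3 19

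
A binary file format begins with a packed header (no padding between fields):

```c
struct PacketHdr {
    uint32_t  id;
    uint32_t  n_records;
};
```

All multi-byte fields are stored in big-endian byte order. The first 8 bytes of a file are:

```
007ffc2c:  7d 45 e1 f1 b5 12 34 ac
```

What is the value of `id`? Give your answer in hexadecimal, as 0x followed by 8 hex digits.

`id` is the first field, at byte offset 0, occupying 4 bytes.
Bytes at offsets 0..3: 7D 45 E1 F1.
Big-endian: lowest address holds the most-significant byte.
The bytes are already most-significant first: 0x7D45E1F1.

0x7D45E1F1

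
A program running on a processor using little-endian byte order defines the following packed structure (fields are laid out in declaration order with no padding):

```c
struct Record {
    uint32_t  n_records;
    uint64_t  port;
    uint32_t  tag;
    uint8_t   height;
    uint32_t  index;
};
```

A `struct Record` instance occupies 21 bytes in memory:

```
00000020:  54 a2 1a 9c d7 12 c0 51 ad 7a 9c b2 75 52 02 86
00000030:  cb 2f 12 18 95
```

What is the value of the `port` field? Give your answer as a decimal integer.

12870296719937508055

`port` follows `n_records` (4 bytes), so it starts at byte offset 4 and occupies 8 bytes.
Bytes at offsets 4..11: D7 12 C0 51 AD 7A 9C B2.
In little-endian order the low byte comes first in memory.
Reassemble most-significant byte first: B2 9C 7A AD 51 C0 12 D7 → 0xB29C7AAD51C012D7.
0xB29C7AAD51C012D7 = 12870296719937508055.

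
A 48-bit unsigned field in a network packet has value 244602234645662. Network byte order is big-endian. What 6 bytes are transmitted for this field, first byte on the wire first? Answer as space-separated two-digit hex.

DE 76 E5 4E AC 9E

244602234645662 in hexadecimal, padded to 48 bits, is 0xDE76E54EAC9E.
Split into bytes (most-significant first): DE 76 E5 4E AC 9E.
Big-endian: lowest address holds the most-significant byte.
So the memory order matches the most-significant-first order: DE 76 E5 4E AC 9E.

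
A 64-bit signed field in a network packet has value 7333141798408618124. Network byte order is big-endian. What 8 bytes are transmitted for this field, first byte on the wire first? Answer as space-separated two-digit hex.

7333141798408618124 in hexadecimal, padded to 64 bits, is 0x65C48D9CEDB7008C.
Split into bytes (most-significant first): 65 C4 8D 9C ED B7 00 8C.
Big-endian: lowest address holds the most-significant byte.
So the memory order matches the most-significant-first order: 65 C4 8D 9C ED B7 00 8C.

65 C4 8D 9C ED B7 00 8C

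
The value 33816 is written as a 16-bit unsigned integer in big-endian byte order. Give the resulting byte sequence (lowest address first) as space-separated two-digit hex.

84 18

33816 in hexadecimal, padded to 16 bits, is 0x8418.
Split into bytes (most-significant first): 84 18.
Big-endian stores the most-significant byte at the lowest address.
So the memory order matches the most-significant-first order: 84 18.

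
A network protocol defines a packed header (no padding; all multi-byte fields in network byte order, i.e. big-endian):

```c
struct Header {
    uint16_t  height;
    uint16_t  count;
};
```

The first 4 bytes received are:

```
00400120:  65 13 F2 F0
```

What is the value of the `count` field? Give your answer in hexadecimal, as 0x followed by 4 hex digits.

`count` follows `height` (2 bytes), so it starts at byte offset 2 and occupies 2 bytes.
Bytes at offsets 2..3: F2 F0.
Big-endian: lowest address holds the most-significant byte.
The bytes are already most-significant first: 0xF2F0.

0xF2F0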